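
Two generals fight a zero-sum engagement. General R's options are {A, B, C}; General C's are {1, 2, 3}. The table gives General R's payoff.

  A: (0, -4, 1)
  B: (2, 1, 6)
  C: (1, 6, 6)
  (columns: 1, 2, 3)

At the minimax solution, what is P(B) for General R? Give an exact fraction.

5/6

Row minima: A → -4, B → 1, C → 1; maximin = 1.
Column maxima: 1 → 2, 2 → 6, 3 → 6; minimax = 2.
1 ≠ 2, so there is no saddle point; optimal play is mixed.
A is strictly dominated by B, so General R never plays it.
3 is strictly dominated by 1 (it gives General R strictly more in every row), so General C never plays it.
On the remaining 2×2 (B, C vs 1, 2):
Let General R play B with probability p. Expected payoff against 1: 2p + 1(1−p) = p + 1; against 2: 1p + 6(1−p) = −5p + 6.
Setting these equal: p + 1 = −5p + 6 ⇒ 6p = 5 ⇒ p = 5/6, and the value is (1)·(5/6) + 1 = 11/6.
For General C: with q = P(1), equating B's and C's payoffs gives q + 1 = −5q + 6 ⇒ q = 5/6.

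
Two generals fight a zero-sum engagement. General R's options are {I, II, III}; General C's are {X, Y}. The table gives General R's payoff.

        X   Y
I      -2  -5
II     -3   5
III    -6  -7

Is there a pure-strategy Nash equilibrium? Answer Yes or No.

Row minima: I → -5, II → -3, III → -7; maximin = -3.
Column maxima: X → -2, Y → 5; minimax = -2.
-3 ≠ -2, so no pure-strategy equilibrium exists.

No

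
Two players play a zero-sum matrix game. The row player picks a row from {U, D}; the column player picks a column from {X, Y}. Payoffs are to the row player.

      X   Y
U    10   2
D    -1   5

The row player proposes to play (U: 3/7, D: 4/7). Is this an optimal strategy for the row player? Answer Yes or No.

Against X this mix gives (3/7)·10 + (4/7)·(-1) = 26/7.
Against Y this mix gives (3/7)·2 + (4/7)·5 = 26/7.
All of the column player's active replies (X, Y) yield 26/7, and no column does worse for the row player. The mix makes the column player indifferent and guarantees 26/7, so it is optimal.

Yes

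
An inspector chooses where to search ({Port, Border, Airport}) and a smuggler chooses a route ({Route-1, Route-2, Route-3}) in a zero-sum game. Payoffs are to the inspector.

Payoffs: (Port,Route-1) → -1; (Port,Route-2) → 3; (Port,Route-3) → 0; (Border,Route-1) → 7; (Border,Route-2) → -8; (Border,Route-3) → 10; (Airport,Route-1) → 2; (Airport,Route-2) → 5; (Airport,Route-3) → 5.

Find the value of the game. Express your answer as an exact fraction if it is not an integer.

Row minima: Port → -1, Border → -8, Airport → 2; maximin = 2.
Column maxima: Route-1 → 7, Route-2 → 5, Route-3 → 10; minimax = 5.
2 ≠ 5, so there is no saddle point; optimal play is mixed.
Port is strictly dominated by Airport, so the inspector never plays it.
Route-3 is strictly dominated by Route-1 (it gives the inspector strictly more in every row), so the smuggler never plays it.
On the remaining 2×2 (Border, Airport vs Route-1, Route-2):
Let the inspector play Border with probability p. Expected payoff against Route-1: 7p + 2(1−p) = 5p + 2; against Route-2: (-8)p + 5(1−p) = −13p + 5.
Setting these equal: 5p + 2 = −13p + 5 ⇒ 18p = 3 ⇒ p = 1/6, and the value is (5)·(1/6) + 2 = 17/6.
For the smuggler: with q = P(Route-1), equating Border's and Airport's payoffs gives 15q − 8 = −3q + 5 ⇒ q = 13/18.

17/6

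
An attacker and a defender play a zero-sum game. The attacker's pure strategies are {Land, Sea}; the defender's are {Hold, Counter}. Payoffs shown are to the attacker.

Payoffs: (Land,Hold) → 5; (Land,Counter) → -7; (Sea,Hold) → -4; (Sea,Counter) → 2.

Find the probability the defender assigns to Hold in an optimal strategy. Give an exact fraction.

1/2

Row minima: Land → -7, Sea → -4; maximin = -4.
Column maxima: Hold → 5, Counter → 2; minimax = 2.
-4 ≠ 2, so there is no saddle point; optimal play is mixed.
Let the attacker play Land with probability p. Expected payoff against Hold: 5p + (-4)(1−p) = 9p − 4; against Counter: (-7)p + 2(1−p) = −9p + 2.
Setting these equal: 9p − 4 = −9p + 2 ⇒ 18p = 6 ⇒ p = 1/3, and the value is (9)·(1/3) − 4 = -1.
For the defender: with q = P(Hold), equating Land's and Sea's payoffs gives 12q − 7 = −6q + 2 ⇒ q = 1/2.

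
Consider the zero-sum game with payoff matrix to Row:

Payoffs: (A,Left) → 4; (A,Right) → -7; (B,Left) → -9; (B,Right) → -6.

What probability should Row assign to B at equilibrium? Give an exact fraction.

11/14

Row minima: A → -7, B → -9; maximin = -7.
Column maxima: Left → 4, Right → -6; minimax = -6.
-7 ≠ -6, so there is no saddle point; optimal play is mixed.
Let Row play A with probability p. Expected payoff against Left: 4p + (-9)(1−p) = 13p − 9; against Right: (-7)p + (-6)(1−p) = −p − 6.
Setting these equal: 13p − 9 = −p − 6 ⇒ 14p = 3 ⇒ p = 3/14, and the value is (13)·(3/14) − 9 = -87/14.
For Column: with q = P(Left), equating A's and B's payoffs gives 11q − 7 = −3q − 6 ⇒ q = 1/14.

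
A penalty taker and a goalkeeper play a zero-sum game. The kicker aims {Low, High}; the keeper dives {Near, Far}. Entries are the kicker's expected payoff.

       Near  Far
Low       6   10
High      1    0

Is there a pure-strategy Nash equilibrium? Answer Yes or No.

Yes

Row minima: Low → 6, High → 0; maximin = 6.
Column maxima: Near → 6, Far → 10; minimax = 6.
maximin = minimax = 6, so a saddle point exists.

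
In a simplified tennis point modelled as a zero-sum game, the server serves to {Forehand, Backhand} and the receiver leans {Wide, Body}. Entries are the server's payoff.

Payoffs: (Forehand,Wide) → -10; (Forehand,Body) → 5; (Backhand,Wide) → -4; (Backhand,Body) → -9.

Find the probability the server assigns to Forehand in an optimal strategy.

1/4

Row minima: Forehand → -10, Backhand → -9; maximin = -9.
Column maxima: Wide → -4, Body → 5; minimax = -4.
-9 ≠ -4, so there is no saddle point; optimal play is mixed.
Let the server play Forehand with probability p. Expected payoff against Wide: (-10)p + (-4)(1−p) = −6p − 4; against Body: 5p + (-9)(1−p) = 14p − 9.
Setting these equal: −6p − 4 = 14p − 9 ⇒ −20p = -5 ⇒ p = 1/4, and the value is (-6)·(1/4) − 4 = -11/2.
For the receiver: with q = P(Wide), equating Forehand's and Backhand's payoffs gives −15q + 5 = 5q − 9 ⇒ q = 7/10.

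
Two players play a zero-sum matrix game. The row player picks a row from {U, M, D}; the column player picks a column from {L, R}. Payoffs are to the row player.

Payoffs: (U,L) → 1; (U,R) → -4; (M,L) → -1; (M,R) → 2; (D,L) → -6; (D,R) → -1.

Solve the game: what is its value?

-1/4

Row minima: U → -4, M → -1, D → -6; maximin = -1.
Column maxima: L → 1, R → 2; minimax = 1.
-1 ≠ 1, so there is no saddle point; optimal play is mixed.
D is strictly dominated by M, so the row player never plays it.
On the remaining 2×2 (U, M vs L, R):
Let the row player play U with probability p. Expected payoff against L: 1p + (-1)(1−p) = 2p − 1; against R: (-4)p + 2(1−p) = −6p + 2.
Setting these equal: 2p − 1 = −6p + 2 ⇒ 8p = 3 ⇒ p = 3/8, and the value is (2)·(3/8) − 1 = -1/4.
For the column player: with q = P(L), equating U's and M's payoffs gives 5q − 4 = −3q + 2 ⇒ q = 3/4.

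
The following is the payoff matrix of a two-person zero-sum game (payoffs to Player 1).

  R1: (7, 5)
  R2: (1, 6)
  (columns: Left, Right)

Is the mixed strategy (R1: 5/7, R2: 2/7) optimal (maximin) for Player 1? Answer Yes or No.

Yes

Against Left this mix gives (5/7)·7 + (2/7)·1 = 37/7.
Against Right this mix gives (5/7)·5 + (2/7)·6 = 37/7.
All of Player 2's active replies (Left, Right) yield 37/7, and no column does worse for Player 1. The mix makes Player 2 indifferent and guarantees 37/7, so it is optimal.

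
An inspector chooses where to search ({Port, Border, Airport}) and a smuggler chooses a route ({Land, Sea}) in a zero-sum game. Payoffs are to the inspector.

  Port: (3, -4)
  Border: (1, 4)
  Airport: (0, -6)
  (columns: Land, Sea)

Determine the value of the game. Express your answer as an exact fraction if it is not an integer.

8/5

Row minima: Port → -4, Border → 1, Airport → -6; maximin = 1.
Column maxima: Land → 3, Sea → 4; minimax = 3.
1 ≠ 3, so there is no saddle point; optimal play is mixed.
Airport is strictly dominated by Port, so the inspector never plays it.
On the remaining 2×2 (Port, Border vs Land, Sea):
Let the inspector play Port with probability p. Expected payoff against Land: 3p + 1(1−p) = 2p + 1; against Sea: (-4)p + 4(1−p) = −8p + 4.
Setting these equal: 2p + 1 = −8p + 4 ⇒ 10p = 3 ⇒ p = 3/10, and the value is (2)·(3/10) + 1 = 8/5.
For the smuggler: with q = P(Land), equating Port's and Border's payoffs gives 7q − 4 = −3q + 4 ⇒ q = 4/5.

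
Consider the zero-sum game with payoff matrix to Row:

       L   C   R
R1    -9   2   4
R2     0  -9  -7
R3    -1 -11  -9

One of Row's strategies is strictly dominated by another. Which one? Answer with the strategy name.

R2 gives a strictly higher payoff than R3 against every column: 0 > -1, -9 > -11, -7 > -9.
So R3 is strictly dominated and Row never plays it.

R3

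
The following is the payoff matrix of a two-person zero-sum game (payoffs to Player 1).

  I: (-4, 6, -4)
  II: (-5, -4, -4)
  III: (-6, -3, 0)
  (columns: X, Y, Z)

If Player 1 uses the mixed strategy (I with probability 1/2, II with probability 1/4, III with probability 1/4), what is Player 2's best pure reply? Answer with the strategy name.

X

If Player 2 plays X, Player 1's expected payoff is (1/2)·(-4) + (1/4)·(-5) + (1/4)·(-6) = -19/4.
If Player 2 plays Y, Player 1's expected payoff is (1/2)·6 + (1/4)·(-4) + (1/4)·(-3) = 5/4.
If Player 2 plays Z, Player 1's expected payoff is (1/2)·(-4) + (1/4)·(-4) + (1/4)·0 = -3.
Player 2 minimizes Player 1's payoff; the smallest is -19/4, so the best response is X.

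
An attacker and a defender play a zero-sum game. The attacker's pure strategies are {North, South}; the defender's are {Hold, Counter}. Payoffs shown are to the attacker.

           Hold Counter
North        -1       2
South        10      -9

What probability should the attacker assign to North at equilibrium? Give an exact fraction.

Row minima: North → -1, South → -9; maximin = -1.
Column maxima: Hold → 10, Counter → 2; minimax = 2.
-1 ≠ 2, so there is no saddle point; optimal play is mixed.
Let the attacker play North with probability p. Expected payoff against Hold: (-1)p + 10(1−p) = −11p + 10; against Counter: 2p + (-9)(1−p) = 11p − 9.
Setting these equal: −11p + 10 = 11p − 9 ⇒ −22p = -19 ⇒ p = 19/22, and the value is (-11)·(19/22) + 10 = 1/2.
For the defender: with q = P(Hold), equating North's and South's payoffs gives −3q + 2 = 19q − 9 ⇒ q = 1/2.

19/22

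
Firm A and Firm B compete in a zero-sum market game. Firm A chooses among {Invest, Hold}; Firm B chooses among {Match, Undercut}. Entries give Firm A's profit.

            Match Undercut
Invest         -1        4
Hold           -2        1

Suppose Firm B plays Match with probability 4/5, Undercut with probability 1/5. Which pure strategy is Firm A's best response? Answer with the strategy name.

Invest

Expected payoff of Invest: (4/5)·(-1) + (1/5)·4 = 0.
Expected payoff of Hold: (4/5)·(-2) + (1/5)·1 = -7/5.
The largest is 0, so Firm A's best response is Invest.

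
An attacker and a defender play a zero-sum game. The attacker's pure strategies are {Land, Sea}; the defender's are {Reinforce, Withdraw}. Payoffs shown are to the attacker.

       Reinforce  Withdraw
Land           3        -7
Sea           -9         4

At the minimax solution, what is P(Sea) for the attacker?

Row minima: Land → -7, Sea → -9; maximin = -7.
Column maxima: Reinforce → 3, Withdraw → 4; minimax = 3.
-7 ≠ 3, so there is no saddle point; optimal play is mixed.
Let the attacker play Land with probability p. Expected payoff against Reinforce: 3p + (-9)(1−p) = 12p − 9; against Withdraw: (-7)p + 4(1−p) = −11p + 4.
Setting these equal: 12p − 9 = −11p + 4 ⇒ 23p = 13 ⇒ p = 13/23, and the value is (12)·(13/23) − 9 = -51/23.
For the defender: with q = P(Reinforce), equating Land's and Sea's payoffs gives 10q − 7 = −13q + 4 ⇒ q = 11/23.

10/23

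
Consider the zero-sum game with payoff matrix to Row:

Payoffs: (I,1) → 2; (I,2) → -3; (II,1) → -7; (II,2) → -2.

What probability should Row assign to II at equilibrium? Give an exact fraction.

Row minima: I → -3, II → -7; maximin = -3.
Column maxima: 1 → 2, 2 → -2; minimax = -2.
-3 ≠ -2, so there is no saddle point; optimal play is mixed.
Let Row play I with probability p. Expected payoff against 1: 2p + (-7)(1−p) = 9p − 7; against 2: (-3)p + (-2)(1−p) = −p − 2.
Setting these equal: 9p − 7 = −p − 2 ⇒ 10p = 5 ⇒ p = 1/2, and the value is (9)·(1/2) − 7 = -5/2.
For Column: with q = P(1), equating I's and II's payoffs gives 5q − 3 = −5q − 2 ⇒ q = 1/10.

1/2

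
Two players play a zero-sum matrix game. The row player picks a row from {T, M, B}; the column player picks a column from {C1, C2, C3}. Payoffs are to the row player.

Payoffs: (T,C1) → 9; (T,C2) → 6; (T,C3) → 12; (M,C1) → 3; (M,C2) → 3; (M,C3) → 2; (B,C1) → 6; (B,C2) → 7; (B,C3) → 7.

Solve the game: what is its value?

Row minima: T → 6, M → 2, B → 6; maximin = 6.
Column maxima: C1 → 9, C2 → 7, C3 → 12; minimax = 7.
6 ≠ 7, so there is no saddle point; optimal play is mixed.
M is strictly dominated by T, so the row player never plays it.
With M eliminated, C3 is strictly dominated by C1 (it gives the row player strictly more in every remaining row), so the column player never plays it.
On the remaining 2×2 (T, B vs C1, C2):
Let the row player play T with probability p. Expected payoff against C1: 9p + 6(1−p) = 3p + 6; against C2: 6p + 7(1−p) = −p + 7.
Setting these equal: 3p + 6 = −p + 7 ⇒ 4p = 1 ⇒ p = 1/4, and the value is (3)·(1/4) + 6 = 27/4.
For the column player: with q = P(C1), equating T's and B's payoffs gives 3q + 6 = −q + 7 ⇒ q = 1/4.

27/4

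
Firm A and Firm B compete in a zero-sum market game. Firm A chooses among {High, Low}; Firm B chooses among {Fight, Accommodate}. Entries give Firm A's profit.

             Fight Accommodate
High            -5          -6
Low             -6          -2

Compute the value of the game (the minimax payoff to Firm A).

Row minima: High → -6, Low → -6; maximin = -6.
Column maxima: Fight → -5, Accommodate → -2; minimax = -5.
-6 ≠ -5, so there is no saddle point; optimal play is mixed.
Let Firm A play High with probability p. Expected payoff against Fight: (-5)p + (-6)(1−p) = p − 6; against Accommodate: (-6)p + (-2)(1−p) = −4p − 2.
Setting these equal: p − 6 = −4p − 2 ⇒ 5p = 4 ⇒ p = 4/5, and the value is (1)·(4/5) − 6 = -26/5.
For Firm B: with q = P(Fight), equating High's and Low's payoffs gives q − 6 = −4q − 2 ⇒ q = 4/5.

-26/5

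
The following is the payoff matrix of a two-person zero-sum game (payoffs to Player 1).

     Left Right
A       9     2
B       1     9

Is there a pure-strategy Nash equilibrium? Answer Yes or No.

Row minima: A → 2, B → 1; maximin = 2.
Column maxima: Left → 9, Right → 9; minimax = 9.
2 ≠ 9, so no pure-strategy equilibrium exists.

No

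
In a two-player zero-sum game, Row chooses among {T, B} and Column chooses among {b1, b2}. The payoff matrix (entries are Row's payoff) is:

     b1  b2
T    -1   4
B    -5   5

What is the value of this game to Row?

-1

Row minima: T → -1, B → -5; maximin = -1.
Column maxima: b1 → -1, b2 → 5; minimax = -1.
Since maximin = minimax = -1, there is a saddle point and the value is -1.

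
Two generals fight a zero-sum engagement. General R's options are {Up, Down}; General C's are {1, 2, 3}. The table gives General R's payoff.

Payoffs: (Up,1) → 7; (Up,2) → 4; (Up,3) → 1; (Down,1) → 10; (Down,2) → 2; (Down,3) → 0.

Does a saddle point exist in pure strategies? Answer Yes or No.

Row minima: Up → 1, Down → 0; maximin = 1.
Column maxima: 1 → 10, 2 → 4, 3 → 1; minimax = 1.
maximin = minimax = 1, so a saddle point exists.

Yes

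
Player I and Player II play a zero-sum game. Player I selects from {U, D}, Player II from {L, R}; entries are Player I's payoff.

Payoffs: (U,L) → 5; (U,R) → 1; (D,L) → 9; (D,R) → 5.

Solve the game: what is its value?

5

Row minima: U → 1, D → 5; maximin = 5.
Column maxima: L → 9, R → 5; minimax = 5.
Since maximin = minimax = 5, there is a saddle point and the value is 5.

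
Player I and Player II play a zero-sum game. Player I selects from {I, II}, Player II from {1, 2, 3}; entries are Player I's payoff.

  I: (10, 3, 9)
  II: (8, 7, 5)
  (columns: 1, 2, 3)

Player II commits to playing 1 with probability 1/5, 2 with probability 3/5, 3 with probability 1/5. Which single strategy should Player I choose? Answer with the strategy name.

Expected payoff of I: (1/5)·10 + (3/5)·3 + (1/5)·9 = 28/5.
Expected payoff of II: (1/5)·8 + (3/5)·7 + (1/5)·5 = 34/5.
The largest is 34/5, so Player I's best response is II.

II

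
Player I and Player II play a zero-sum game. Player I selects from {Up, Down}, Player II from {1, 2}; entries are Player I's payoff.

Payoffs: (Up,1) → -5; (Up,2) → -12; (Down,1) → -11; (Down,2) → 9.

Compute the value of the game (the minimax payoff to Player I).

Row minima: Up → -12, Down → -11; maximin = -11.
Column maxima: 1 → -5, 2 → 9; minimax = -5.
-11 ≠ -5, so there is no saddle point; optimal play is mixed.
Let Player I play Up with probability p. Expected payoff against 1: (-5)p + (-11)(1−p) = 6p − 11; against 2: (-12)p + 9(1−p) = −21p + 9.
Setting these equal: 6p − 11 = −21p + 9 ⇒ 27p = 20 ⇒ p = 20/27, and the value is (6)·(20/27) − 11 = -59/9.
For Player II: with q = P(1), equating Up's and Down's payoffs gives 7q − 12 = −20q + 9 ⇒ q = 7/9.

-59/9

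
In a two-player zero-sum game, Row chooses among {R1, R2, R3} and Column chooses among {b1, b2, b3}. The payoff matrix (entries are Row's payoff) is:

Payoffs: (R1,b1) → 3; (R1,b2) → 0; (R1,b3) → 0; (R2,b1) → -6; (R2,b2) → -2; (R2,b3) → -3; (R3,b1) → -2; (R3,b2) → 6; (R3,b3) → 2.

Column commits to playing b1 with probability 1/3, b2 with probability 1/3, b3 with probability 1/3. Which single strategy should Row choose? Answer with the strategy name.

Expected payoff of R1: (1/3)·3 + (1/3)·0 + (1/3)·0 = 1.
Expected payoff of R2: (1/3)·(-6) + (1/3)·(-2) + (1/3)·(-3) = -11/3.
Expected payoff of R3: (1/3)·(-2) + (1/3)·6 + (1/3)·2 = 2.
The largest is 2, so Row's best response is R3.

R3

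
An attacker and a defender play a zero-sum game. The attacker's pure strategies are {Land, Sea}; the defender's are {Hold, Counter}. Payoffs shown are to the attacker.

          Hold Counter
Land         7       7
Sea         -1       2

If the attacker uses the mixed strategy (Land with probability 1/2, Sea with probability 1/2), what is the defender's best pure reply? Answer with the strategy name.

Hold

If the defender plays Hold, the attacker's expected payoff is (1/2)·7 + (1/2)·(-1) = 3.
If the defender plays Counter, the attacker's expected payoff is (1/2)·7 + (1/2)·2 = 9/2.
The defender minimizes the attacker's payoff; the smallest is 3, so the best response is Hold.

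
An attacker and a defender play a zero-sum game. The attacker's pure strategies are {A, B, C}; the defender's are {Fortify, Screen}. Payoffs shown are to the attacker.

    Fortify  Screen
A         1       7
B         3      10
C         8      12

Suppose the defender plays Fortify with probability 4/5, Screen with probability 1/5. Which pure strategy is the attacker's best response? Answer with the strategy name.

C

Expected payoff of A: (4/5)·1 + (1/5)·7 = 11/5.
Expected payoff of B: (4/5)·3 + (1/5)·10 = 22/5.
Expected payoff of C: (4/5)·8 + (1/5)·12 = 44/5.
The largest is 44/5, so the attacker's best response is C.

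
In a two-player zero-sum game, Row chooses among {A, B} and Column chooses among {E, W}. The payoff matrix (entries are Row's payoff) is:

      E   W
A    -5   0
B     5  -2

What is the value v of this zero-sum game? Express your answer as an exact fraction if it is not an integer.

Row minima: A → -5, B → -2; maximin = -2.
Column maxima: E → 5, W → 0; minimax = 0.
-2 ≠ 0, so there is no saddle point; optimal play is mixed.
Let Row play A with probability p. Expected payoff against E: (-5)p + 5(1−p) = −10p + 5; against W: 0p + (-2)(1−p) = 2p − 2.
Setting these equal: −10p + 5 = 2p − 2 ⇒ −12p = -7 ⇒ p = 7/12, and the value is (-10)·(7/12) + 5 = -5/6.
For Column: with q = P(E), equating A's and B's payoffs gives −5q = 7q − 2 ⇒ q = 1/6.

-5/6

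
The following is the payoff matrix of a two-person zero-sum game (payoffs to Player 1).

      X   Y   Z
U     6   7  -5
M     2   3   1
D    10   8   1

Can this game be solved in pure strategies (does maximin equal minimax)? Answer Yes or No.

Yes

Row minima: U → -5, M → 1, D → 1; maximin = 1.
Column maxima: X → 10, Y → 8, Z → 1; minimax = 1.
maximin = minimax = 1, so a saddle point exists.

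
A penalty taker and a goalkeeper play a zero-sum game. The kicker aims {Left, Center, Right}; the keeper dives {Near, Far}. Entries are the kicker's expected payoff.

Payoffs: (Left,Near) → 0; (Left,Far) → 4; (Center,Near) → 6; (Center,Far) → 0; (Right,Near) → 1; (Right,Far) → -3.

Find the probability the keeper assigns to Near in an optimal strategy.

Row minima: Left → 0, Center → 0, Right → -3; maximin = 0.
Column maxima: Near → 6, Far → 4; minimax = 4.
0 ≠ 4, so there is no saddle point; optimal play is mixed.
Right is strictly dominated by Center, so the kicker never plays it.
On the remaining 2×2 (Left, Center vs Near, Far):
Let the kicker play Left with probability p. Expected payoff against Near: 0p + 6(1−p) = −6p + 6; against Far: 4p + 0(1−p) = 4p.
Setting these equal: −6p + 6 = 4p ⇒ −10p = -6 ⇒ p = 3/5, and the value is (-6)·(3/5) + 6 = 12/5.
For the keeper: with q = P(Near), equating Left's and Center's payoffs gives −4q + 4 = 6q ⇒ q = 2/5.

2/5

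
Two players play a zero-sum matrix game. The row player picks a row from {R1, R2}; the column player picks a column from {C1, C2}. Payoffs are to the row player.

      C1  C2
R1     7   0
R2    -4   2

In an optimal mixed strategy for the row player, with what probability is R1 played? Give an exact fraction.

Row minima: R1 → 0, R2 → -4; maximin = 0.
Column maxima: C1 → 7, C2 → 2; minimax = 2.
0 ≠ 2, so there is no saddle point; optimal play is mixed.
Let the row player play R1 with probability p. Expected payoff against C1: 7p + (-4)(1−p) = 11p − 4; against C2: 0p + 2(1−p) = −2p + 2.
Setting these equal: 11p − 4 = −2p + 2 ⇒ 13p = 6 ⇒ p = 6/13, and the value is (11)·(6/13) − 4 = 14/13.
For the column player: with q = P(C1), equating R1's and R2's payoffs gives 7q = −6q + 2 ⇒ q = 2/13.

6/13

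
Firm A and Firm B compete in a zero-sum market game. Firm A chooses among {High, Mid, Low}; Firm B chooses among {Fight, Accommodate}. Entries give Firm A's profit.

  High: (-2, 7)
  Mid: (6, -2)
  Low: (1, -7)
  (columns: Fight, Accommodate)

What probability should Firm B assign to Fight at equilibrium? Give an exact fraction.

Row minima: High → -2, Mid → -2, Low → -7; maximin = -2.
Column maxima: Fight → 6, Accommodate → 7; minimax = 6.
-2 ≠ 6, so there is no saddle point; optimal play is mixed.
Low is strictly dominated by Mid, so Firm A never plays it.
On the remaining 2×2 (High, Mid vs Fight, Accommodate):
Let Firm A play High with probability p. Expected payoff against Fight: (-2)p + 6(1−p) = −8p + 6; against Accommodate: 7p + (-2)(1−p) = 9p − 2.
Setting these equal: −8p + 6 = 9p − 2 ⇒ −17p = -8 ⇒ p = 8/17, and the value is (-8)·(8/17) + 6 = 38/17.
For Firm B: with q = P(Fight), equating High's and Mid's payoffs gives −9q + 7 = 8q − 2 ⇒ q = 9/17.

9/17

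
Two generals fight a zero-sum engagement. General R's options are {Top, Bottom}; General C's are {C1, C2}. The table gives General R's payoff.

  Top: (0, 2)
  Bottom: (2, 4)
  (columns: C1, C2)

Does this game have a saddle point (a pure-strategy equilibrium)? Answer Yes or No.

Row minima: Top → 0, Bottom → 2; maximin = 2.
Column maxima: C1 → 2, C2 → 4; minimax = 2.
maximin = minimax = 2, so a saddle point exists.

Yes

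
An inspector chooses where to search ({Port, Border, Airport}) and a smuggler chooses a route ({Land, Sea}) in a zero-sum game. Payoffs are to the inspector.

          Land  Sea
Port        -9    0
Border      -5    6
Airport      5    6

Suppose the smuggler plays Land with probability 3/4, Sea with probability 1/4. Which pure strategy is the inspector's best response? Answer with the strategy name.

Airport

Expected payoff of Port: (3/4)·(-9) + (1/4)·0 = -27/4.
Expected payoff of Border: (3/4)·(-5) + (1/4)·6 = -9/4.
Expected payoff of Airport: (3/4)·5 + (1/4)·6 = 21/4.
The largest is 21/4, so the inspector's best response is Airport.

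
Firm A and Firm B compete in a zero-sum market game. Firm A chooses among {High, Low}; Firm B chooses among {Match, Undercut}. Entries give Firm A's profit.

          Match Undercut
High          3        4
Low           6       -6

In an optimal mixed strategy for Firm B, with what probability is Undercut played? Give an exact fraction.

3/13

Row minima: High → 3, Low → -6; maximin = 3.
Column maxima: Match → 6, Undercut → 4; minimax = 4.
3 ≠ 4, so there is no saddle point; optimal play is mixed.
Let Firm A play High with probability p. Expected payoff against Match: 3p + 6(1−p) = −3p + 6; against Undercut: 4p + (-6)(1−p) = 10p − 6.
Setting these equal: −3p + 6 = 10p − 6 ⇒ −13p = -12 ⇒ p = 12/13, and the value is (-3)·(12/13) + 6 = 42/13.
For Firm B: with q = P(Match), equating High's and Low's payoffs gives −q + 4 = 12q − 6 ⇒ q = 10/13.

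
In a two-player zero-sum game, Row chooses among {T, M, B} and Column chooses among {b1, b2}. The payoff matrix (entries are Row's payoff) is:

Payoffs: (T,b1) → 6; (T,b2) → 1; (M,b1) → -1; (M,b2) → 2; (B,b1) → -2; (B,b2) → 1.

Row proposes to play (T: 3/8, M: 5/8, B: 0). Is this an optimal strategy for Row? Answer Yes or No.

Against b1 this mix gives (3/8)·6 + (5/8)·(-1) = 13/8.
Against b2 this mix gives (3/8)·1 + (5/8)·2 = 13/8.
All of Column's active replies (b1, b2) yield 13/8, and no column does worse for Row. The mix makes Column indifferent and guarantees 13/8, so it is optimal.

Yes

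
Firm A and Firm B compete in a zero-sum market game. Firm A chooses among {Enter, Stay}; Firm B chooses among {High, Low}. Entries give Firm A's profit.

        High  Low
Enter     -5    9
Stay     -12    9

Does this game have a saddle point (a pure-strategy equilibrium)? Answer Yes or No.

Row minima: Enter → -5, Stay → -12; maximin = -5.
Column maxima: High → -5, Low → 9; minimax = -5.
maximin = minimax = -5, so a saddle point exists.

Yes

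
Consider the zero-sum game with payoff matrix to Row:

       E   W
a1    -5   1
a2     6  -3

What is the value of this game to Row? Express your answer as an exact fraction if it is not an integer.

Row minima: a1 → -5, a2 → -3; maximin = -3.
Column maxima: E → 6, W → 1; minimax = 1.
-3 ≠ 1, so there is no saddle point; optimal play is mixed.
Let Row play a1 with probability p. Expected payoff against E: (-5)p + 6(1−p) = −11p + 6; against W: 1p + (-3)(1−p) = 4p − 3.
Setting these equal: −11p + 6 = 4p − 3 ⇒ −15p = -9 ⇒ p = 3/5, and the value is (-11)·(3/5) + 6 = -3/5.
For Column: with q = P(E), equating a1's and a2's payoffs gives −6q + 1 = 9q − 3 ⇒ q = 4/15.

-3/5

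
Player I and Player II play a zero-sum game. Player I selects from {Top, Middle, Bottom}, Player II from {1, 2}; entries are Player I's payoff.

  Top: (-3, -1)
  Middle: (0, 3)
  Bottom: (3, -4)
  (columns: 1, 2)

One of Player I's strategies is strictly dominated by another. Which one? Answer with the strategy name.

Middle gives a strictly higher payoff than Top against every column: 0 > -3, 3 > -1.
So Top is strictly dominated and Player I never plays it.

Top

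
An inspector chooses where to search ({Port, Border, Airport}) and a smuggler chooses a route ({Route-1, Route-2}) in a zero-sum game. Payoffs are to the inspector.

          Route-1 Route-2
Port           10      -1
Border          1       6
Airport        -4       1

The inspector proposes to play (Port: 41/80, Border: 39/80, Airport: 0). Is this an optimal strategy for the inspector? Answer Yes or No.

No

Against Route-1 this mix gives (41/80)·10 + (39/80)·1 = 449/80.
Against Route-2 this mix gives (41/80)·(-1) + (39/80)·6 = 193/80.
The smuggler will play Route-2, holding the inspector to 193/80. Shifting weight toward the row that does better against Route-2 would raise this floor (the equalizing mix achieves 61/16 against both Route-2 and Route-1), so the proposed strategy is not optimal.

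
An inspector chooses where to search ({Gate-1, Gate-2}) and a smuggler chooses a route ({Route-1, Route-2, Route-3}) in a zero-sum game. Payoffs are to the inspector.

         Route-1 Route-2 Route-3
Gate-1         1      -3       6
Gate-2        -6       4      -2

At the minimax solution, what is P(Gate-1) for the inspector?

Row minima: Gate-1 → -3, Gate-2 → -6; maximin = -3.
Column maxima: Route-1 → 1, Route-2 → 4, Route-3 → 6; minimax = 1.
-3 ≠ 1, so there is no saddle point; optimal play is mixed.
Route-3 is strictly dominated by Route-1 (it gives the inspector strictly more in every row), so the smuggler never plays it.
On the remaining 2×2 (Gate-1, Gate-2 vs Route-1, Route-2):
Let the inspector play Gate-1 with probability p. Expected payoff against Route-1: 1p + (-6)(1−p) = 7p − 6; against Route-2: (-3)p + 4(1−p) = −7p + 4.
Setting these equal: 7p − 6 = −7p + 4 ⇒ 14p = 10 ⇒ p = 5/7, and the value is (7)·(5/7) − 6 = -1.
For the smuggler: with q = P(Route-1), equating Gate-1's and Gate-2's payoffs gives 4q − 3 = −10q + 4 ⇒ q = 1/2.

5/7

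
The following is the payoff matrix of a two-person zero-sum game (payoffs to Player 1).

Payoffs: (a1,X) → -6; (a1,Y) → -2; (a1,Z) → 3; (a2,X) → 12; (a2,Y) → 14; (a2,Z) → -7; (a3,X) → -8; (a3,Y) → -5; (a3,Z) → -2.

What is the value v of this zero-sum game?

Row minima: a1 → -6, a2 → -7, a3 → -8; maximin = -6.
Column maxima: X → 12, Y → 14, Z → 3; minimax = 3.
-6 ≠ 3, so there is no saddle point; optimal play is mixed.
a3 is strictly dominated by a1, so Player 1 never plays it.
Y is strictly dominated by X (it gives Player 1 strictly more in every row), so Player 2 never plays it.
On the remaining 2×2 (a1, a2 vs X, Z):
Let Player 1 play a1 with probability p. Expected payoff against X: (-6)p + 12(1−p) = −18p + 12; against Z: 3p + (-7)(1−p) = 10p − 7.
Setting these equal: −18p + 12 = 10p − 7 ⇒ −28p = -19 ⇒ p = 19/28, and the value is (-18)·(19/28) + 12 = -3/14.
For Player 2: with q = P(X), equating a1's and a2's payoffs gives −9q + 3 = 19q − 7 ⇒ q = 5/14.

-3/14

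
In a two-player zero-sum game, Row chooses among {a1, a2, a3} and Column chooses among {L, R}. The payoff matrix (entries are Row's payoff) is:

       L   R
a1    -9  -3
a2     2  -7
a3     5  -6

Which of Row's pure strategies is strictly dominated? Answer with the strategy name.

a3 gives a strictly higher payoff than a2 against every column: 5 > 2, -6 > -7.
So a2 is strictly dominated and Row never plays it.

a2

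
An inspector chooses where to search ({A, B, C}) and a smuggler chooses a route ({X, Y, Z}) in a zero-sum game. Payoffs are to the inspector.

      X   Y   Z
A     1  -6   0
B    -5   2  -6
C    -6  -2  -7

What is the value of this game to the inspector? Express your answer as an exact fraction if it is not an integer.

Row minima: A → -6, B → -6, C → -7; maximin = -6.
Column maxima: X → 1, Y → 2, Z → 0; minimax = 0.
-6 ≠ 0, so there is no saddle point; optimal play is mixed.
C is strictly dominated by B, so the inspector never plays it.
X is strictly dominated by Z (it gives the inspector strictly more in every row), so the smuggler never plays it.
On the remaining 2×2 (A, B vs Y, Z):
Let the inspector play A with probability p. Expected payoff against Y: (-6)p + 2(1−p) = −8p + 2; against Z: 0p + (-6)(1−p) = 6p − 6.
Setting these equal: −8p + 2 = 6p − 6 ⇒ −14p = -8 ⇒ p = 4/7, and the value is (-8)·(4/7) + 2 = -18/7.
For the smuggler: with q = P(Y), equating A's and B's payoffs gives −6q = 8q − 6 ⇒ q = 3/7.

-18/7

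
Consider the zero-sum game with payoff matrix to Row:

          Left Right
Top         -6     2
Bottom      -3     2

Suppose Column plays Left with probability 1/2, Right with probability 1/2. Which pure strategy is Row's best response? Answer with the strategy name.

Expected payoff of Top: (1/2)·(-6) + (1/2)·2 = -2.
Expected payoff of Bottom: (1/2)·(-3) + (1/2)·2 = -1/2.
The largest is -1/2, so Row's best response is Bottom.

Bottom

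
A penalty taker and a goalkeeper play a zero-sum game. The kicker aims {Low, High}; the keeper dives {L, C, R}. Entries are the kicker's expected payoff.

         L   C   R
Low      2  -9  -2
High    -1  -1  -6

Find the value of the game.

-13/3

Row minima: Low → -9, High → -6; maximin = -6.
Column maxima: L → 2, C → -1, R → -2; minimax = -2.
-6 ≠ -2, so there is no saddle point; optimal play is mixed.
L is strictly dominated by R (it gives the kicker strictly more in every row), so the keeper never plays it.
On the remaining 2×2 (Low, High vs C, R):
Let the kicker play Low with probability p. Expected payoff against C: (-9)p + (-1)(1−p) = −8p − 1; against R: (-2)p + (-6)(1−p) = 4p − 6.
Setting these equal: −8p − 1 = 4p − 6 ⇒ −12p = -5 ⇒ p = 5/12, and the value is (-8)·(5/12) − 1 = -13/3.
For the keeper: with q = P(C), equating Low's and High's payoffs gives −7q − 2 = 5q − 6 ⇒ q = 1/3.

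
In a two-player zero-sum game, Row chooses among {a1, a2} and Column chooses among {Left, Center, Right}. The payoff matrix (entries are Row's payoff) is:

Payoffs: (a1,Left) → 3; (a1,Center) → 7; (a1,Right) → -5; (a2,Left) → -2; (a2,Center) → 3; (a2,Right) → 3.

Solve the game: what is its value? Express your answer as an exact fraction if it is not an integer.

Row minima: a1 → -5, a2 → -2; maximin = -2.
Column maxima: Left → 3, Center → 7, Right → 3; minimax = 3.
-2 ≠ 3, so there is no saddle point; optimal play is mixed.
Center is strictly dominated by Left (it gives Row strictly more in every row), so Column never plays it.
On the remaining 2×2 (a1, a2 vs Left, Right):
Let Row play a1 with probability p. Expected payoff against Left: 3p + (-2)(1−p) = 5p − 2; against Right: (-5)p + 3(1−p) = −8p + 3.
Setting these equal: 5p − 2 = −8p + 3 ⇒ 13p = 5 ⇒ p = 5/13, and the value is (5)·(5/13) − 2 = -1/13.
For Column: with q = P(Left), equating a1's and a2's payoffs gives 8q − 5 = −5q + 3 ⇒ q = 8/13.

-1/13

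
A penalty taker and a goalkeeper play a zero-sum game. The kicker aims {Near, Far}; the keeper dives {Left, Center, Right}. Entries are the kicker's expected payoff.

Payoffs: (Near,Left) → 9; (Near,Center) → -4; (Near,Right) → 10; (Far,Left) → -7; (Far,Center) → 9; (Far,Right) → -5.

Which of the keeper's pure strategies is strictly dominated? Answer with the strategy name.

Left holds the kicker's payoff strictly below Right in every row: 9 < 10, -7 < -5.
So Right is strictly dominated for the keeper.

Right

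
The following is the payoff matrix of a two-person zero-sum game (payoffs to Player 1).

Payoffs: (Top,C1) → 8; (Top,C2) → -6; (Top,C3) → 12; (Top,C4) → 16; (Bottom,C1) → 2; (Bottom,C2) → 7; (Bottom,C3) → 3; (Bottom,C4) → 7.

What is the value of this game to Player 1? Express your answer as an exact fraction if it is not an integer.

Row minima: Top → -6, Bottom → 2; maximin = 2.
Column maxima: C1 → 8, C2 → 7, C3 → 12, C4 → 16; minimax = 7.
2 ≠ 7, so there is no saddle point; optimal play is mixed.
C3 is strictly dominated by C1 (it gives Player 1 strictly more in every row), so Player 2 never plays it.
C4 is strictly dominated by C1 (it gives Player 1 strictly more in every row), so Player 2 never plays it.
On the remaining 2×2 (Top, Bottom vs C1, C2):
Let Player 1 play Top with probability p. Expected payoff against C1: 8p + 2(1−p) = 6p + 2; against C2: (-6)p + 7(1−p) = −13p + 7.
Setting these equal: 6p + 2 = −13p + 7 ⇒ 19p = 5 ⇒ p = 5/19, and the value is (6)·(5/19) + 2 = 68/19.
For Player 2: with q = P(C1), equating Top's and Bottom's payoffs gives 14q − 6 = −5q + 7 ⇒ q = 13/19.

68/19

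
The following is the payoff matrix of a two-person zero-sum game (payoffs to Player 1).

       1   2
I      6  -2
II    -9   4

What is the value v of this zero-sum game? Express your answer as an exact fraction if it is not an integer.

Row minima: I → -2, II → -9; maximin = -2.
Column maxima: 1 → 6, 2 → 4; minimax = 4.
-2 ≠ 4, so there is no saddle point; optimal play is mixed.
Let Player 1 play I with probability p. Expected payoff against 1: 6p + (-9)(1−p) = 15p − 9; against 2: (-2)p + 4(1−p) = −6p + 4.
Setting these equal: 15p − 9 = −6p + 4 ⇒ 21p = 13 ⇒ p = 13/21, and the value is (15)·(13/21) − 9 = 2/7.
For Player 2: with q = P(1), equating I's and II's payoffs gives 8q − 2 = −13q + 4 ⇒ q = 2/7.

2/7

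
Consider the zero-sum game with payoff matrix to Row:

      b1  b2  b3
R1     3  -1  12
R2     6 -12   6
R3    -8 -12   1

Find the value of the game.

-1

Row minima: R1 → -1, R2 → -12, R3 → -12; maximin = -1.
Column maxima: b1 → 6, b2 → -1, b3 → 12; minimax = -1.
Since maximin = minimax = -1, there is a saddle point and the value is -1.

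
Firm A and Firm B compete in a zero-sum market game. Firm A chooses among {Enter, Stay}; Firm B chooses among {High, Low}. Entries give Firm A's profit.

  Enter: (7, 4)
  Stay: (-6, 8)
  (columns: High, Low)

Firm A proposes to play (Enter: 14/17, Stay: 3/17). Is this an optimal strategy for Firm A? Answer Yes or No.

Against High this mix gives (14/17)·7 + (3/17)·(-6) = 80/17.
Against Low this mix gives (14/17)·4 + (3/17)·8 = 80/17.
All of Firm B's active replies (High, Low) yield 80/17, and no column does worse for Firm A. The mix makes Firm B indifferent and guarantees 80/17, so it is optimal.

Yes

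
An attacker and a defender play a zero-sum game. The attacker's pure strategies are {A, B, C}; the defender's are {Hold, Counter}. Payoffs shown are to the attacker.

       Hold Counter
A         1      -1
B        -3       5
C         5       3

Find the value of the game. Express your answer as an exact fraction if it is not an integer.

Row minima: A → -1, B → -3, C → 3; maximin = 3.
Column maxima: Hold → 5, Counter → 5; minimax = 5.
3 ≠ 5, so there is no saddle point; optimal play is mixed.
A is strictly dominated by C, so the attacker never plays it.
On the remaining 2×2 (B, C vs Hold, Counter):
Let the attacker play B with probability p. Expected payoff against Hold: (-3)p + 5(1−p) = −8p + 5; against Counter: 5p + 3(1−p) = 2p + 3.
Setting these equal: −8p + 5 = 2p + 3 ⇒ −10p = -2 ⇒ p = 1/5, and the value is (-8)·(1/5) + 5 = 17/5.
For the defender: with q = P(Hold), equating B's and C's payoffs gives −8q + 5 = 2q + 3 ⇒ q = 1/5.

17/5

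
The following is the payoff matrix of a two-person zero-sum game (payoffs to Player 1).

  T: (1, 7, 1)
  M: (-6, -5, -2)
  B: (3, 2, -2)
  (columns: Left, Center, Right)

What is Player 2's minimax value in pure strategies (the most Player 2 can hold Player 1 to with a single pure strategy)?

Column maxima: Left → 3, Center → 7, Right → 1.
The smallest of these is 1.

1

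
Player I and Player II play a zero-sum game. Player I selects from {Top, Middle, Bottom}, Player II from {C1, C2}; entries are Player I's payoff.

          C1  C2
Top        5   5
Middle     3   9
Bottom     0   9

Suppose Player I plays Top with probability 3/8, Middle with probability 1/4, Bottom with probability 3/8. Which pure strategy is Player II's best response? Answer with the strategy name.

C1

If Player II plays C1, Player I's expected payoff is (3/8)·5 + (1/4)·3 + (3/8)·0 = 21/8.
If Player II plays C2, Player I's expected payoff is (3/8)·5 + (1/4)·9 + (3/8)·9 = 15/2.
Player II minimizes Player I's payoff; the smallest is 21/8, so the best response is C1.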